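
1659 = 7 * 237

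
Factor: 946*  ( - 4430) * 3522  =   - 2^3*3^1 * 5^1*11^1*43^1 *443^1*  587^1 = -14759927160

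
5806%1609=979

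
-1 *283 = -283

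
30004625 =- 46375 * ( - 647 )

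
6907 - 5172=1735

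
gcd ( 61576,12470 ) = 86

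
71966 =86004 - 14038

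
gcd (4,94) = 2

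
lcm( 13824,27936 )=1340928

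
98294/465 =211 + 179/465 = 211.38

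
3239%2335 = 904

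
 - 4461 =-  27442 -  - 22981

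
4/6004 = 1/1501=0.00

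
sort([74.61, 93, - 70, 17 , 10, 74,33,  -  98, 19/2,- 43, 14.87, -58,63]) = [- 98, - 70, - 58,  -  43,  19/2,10, 14.87, 17, 33,63, 74, 74.61, 93] 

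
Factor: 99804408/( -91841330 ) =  - 49902204/45920665 = - 2^2 *3^1 * 5^(  -  1)*7^(-1)*11^1 * 257^1 *1471^1*1312019^( - 1 )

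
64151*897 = 57543447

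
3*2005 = 6015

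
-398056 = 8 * ( - 49757 ) 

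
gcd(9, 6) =3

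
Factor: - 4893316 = -2^2*1223329^1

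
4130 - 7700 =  - 3570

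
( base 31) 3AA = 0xC83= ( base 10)3203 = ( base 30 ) 3GN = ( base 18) 9FH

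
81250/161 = 81250/161 =504.66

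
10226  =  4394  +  5832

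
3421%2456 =965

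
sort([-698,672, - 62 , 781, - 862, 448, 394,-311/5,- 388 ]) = [ - 862, - 698, - 388,-311/5 ,-62,394, 448, 672, 781]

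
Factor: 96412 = 2^2*24103^1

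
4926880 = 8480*581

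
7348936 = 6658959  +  689977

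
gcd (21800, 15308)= 4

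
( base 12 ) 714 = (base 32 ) 100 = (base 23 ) 1lc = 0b10000000000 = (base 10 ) 1024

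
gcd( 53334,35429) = 1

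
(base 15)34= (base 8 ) 61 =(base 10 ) 49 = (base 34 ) 1f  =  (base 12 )41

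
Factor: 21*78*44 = 72072 = 2^3 * 3^2*7^1*11^1*  13^1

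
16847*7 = 117929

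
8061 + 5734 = 13795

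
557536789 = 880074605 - 322537816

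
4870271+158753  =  5029024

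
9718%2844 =1186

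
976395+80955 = 1057350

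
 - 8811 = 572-9383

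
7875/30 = 262+1/2  =  262.50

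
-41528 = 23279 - 64807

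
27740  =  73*380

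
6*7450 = 44700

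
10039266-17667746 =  - 7628480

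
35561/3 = 11853 + 2/3 =11853.67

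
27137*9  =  244233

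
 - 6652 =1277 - 7929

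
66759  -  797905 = -731146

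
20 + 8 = 28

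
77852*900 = 70066800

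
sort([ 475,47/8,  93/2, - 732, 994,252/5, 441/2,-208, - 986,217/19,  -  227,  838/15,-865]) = [ - 986 , - 865,  -  732,-227, -208, 47/8, 217/19,93/2, 252/5, 838/15,  441/2 , 475 , 994] 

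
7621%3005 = 1611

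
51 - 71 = -20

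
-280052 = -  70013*4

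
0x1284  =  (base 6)33540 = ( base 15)1610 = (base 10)4740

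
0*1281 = 0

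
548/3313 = 548/3313 = 0.17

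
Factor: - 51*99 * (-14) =70686  =  2^1*3^3*7^1*11^1*17^1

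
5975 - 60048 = -54073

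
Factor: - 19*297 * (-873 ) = 4926339 = 3^5*11^1 * 19^1*97^1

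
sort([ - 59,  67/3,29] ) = [  -  59, 67/3 , 29 ]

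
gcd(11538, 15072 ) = 6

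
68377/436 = 68377/436 = 156.83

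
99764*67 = 6684188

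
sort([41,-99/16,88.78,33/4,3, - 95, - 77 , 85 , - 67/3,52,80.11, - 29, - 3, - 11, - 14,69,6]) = [-95, - 77 , - 29, - 67/3, - 14, - 11,-99/16, - 3, 3,6,33/4,41,52,  69,80.11,85 , 88.78 ]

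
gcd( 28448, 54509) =7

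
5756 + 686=6442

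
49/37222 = 49/37222 = 0.00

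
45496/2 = 22748 = 22748.00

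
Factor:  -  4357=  - 4357^1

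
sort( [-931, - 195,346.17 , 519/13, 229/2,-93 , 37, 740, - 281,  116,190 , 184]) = [ - 931, - 281, - 195 , - 93 , 37, 519/13, 229/2, 116, 184 , 190, 346.17, 740 ] 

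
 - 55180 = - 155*356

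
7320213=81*90373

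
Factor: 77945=5^1*7^1*17^1*131^1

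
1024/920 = 1 + 13/115 = 1.11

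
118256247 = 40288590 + 77967657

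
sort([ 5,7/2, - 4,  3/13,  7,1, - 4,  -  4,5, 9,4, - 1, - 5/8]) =[ - 4, - 4, - 4, - 1 ,- 5/8,3/13, 1, 7/2,4,5, 5,  7,9 ]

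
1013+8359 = 9372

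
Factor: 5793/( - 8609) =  - 3^1*1931^1*8609^(-1 ) 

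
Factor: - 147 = -3^1*7^2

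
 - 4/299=  -  4/299 =- 0.01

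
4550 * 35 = 159250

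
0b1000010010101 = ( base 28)5BH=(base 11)320A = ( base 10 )4245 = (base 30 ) 4lf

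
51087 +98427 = 149514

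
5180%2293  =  594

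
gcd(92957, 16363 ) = 1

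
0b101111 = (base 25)1M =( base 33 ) 1e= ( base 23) 21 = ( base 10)47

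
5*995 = 4975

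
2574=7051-4477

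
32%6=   2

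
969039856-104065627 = 864974229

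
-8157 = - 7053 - 1104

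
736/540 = 184/135 = 1.36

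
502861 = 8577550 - 8074689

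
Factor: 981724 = 2^2 * 83^1*2957^1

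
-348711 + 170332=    - 178379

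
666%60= 6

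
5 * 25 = 125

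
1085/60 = 18 + 1/12 = 18.08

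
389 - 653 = -264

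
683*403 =275249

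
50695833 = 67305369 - 16609536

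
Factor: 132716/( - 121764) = -33179/30441= - 3^ ( - 1 )*73^( - 1)*139^( - 1)*33179^1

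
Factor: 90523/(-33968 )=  - 2^ ( - 4)*11^(-1 )*193^( - 1) * 90523^1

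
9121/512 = 9121/512= 17.81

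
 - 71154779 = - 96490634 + 25335855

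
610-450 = 160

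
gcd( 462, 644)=14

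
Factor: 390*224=2^6 * 3^1 *5^1* 7^1 * 13^1 = 87360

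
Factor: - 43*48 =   -  2^4*3^1 * 43^1 = -  2064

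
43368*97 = 4206696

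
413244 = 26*15894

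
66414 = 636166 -569752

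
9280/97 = 95 + 65/97 = 95.67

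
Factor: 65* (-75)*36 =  - 2^2 * 3^3 *5^3*13^1 = - 175500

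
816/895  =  816/895 = 0.91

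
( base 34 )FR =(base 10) 537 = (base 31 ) ha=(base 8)1031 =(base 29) IF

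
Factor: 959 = 7^1*137^1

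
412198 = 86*4793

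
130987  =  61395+69592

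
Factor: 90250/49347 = 2^1*3^ ( - 2)*5^3*19^2*5483^ ( - 1)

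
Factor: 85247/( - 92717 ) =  - 85247^1*92717^( - 1)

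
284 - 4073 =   -  3789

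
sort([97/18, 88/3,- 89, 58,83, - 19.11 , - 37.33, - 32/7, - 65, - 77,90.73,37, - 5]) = [ - 89, - 77, - 65, - 37.33, - 19.11, -5, - 32/7,97/18,  88/3, 37,58,83, 90.73]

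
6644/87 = 6644/87 = 76.37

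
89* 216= 19224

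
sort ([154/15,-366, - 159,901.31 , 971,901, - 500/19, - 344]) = [ - 366, - 344, - 159, - 500/19,154/15,901,901.31, 971]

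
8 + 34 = 42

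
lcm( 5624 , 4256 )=157472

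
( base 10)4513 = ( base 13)2092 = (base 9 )6164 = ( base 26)6HF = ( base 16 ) 11a1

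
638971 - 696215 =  -57244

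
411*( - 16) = -6576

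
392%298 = 94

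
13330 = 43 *310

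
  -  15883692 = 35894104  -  51777796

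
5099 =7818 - 2719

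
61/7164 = 61/7164 = 0.01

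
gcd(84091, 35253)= 1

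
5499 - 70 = 5429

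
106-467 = -361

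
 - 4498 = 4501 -8999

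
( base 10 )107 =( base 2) 1101011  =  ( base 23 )4f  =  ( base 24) 4B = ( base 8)153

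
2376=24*99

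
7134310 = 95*75098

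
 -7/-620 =7/620 = 0.01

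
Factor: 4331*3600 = 2^4*3^2*5^2 * 61^1*71^1 = 15591600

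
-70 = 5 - 75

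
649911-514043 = 135868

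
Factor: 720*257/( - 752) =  - 3^2*5^1*47^( - 1) * 257^1  =  - 11565/47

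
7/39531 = 7/39531 = 0.00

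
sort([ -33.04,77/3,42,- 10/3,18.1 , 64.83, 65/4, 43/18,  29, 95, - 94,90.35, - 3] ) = [ - 94, - 33.04, - 10/3, - 3,43/18, 65/4,18.1, 77/3,29,  42, 64.83,  90.35, 95]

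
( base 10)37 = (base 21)1g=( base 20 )1H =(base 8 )45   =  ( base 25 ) 1c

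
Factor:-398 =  - 2^1*199^1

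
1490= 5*298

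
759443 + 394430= 1153873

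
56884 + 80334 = 137218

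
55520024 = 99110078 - 43590054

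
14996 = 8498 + 6498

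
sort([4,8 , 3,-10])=[ - 10, 3,  4,  8 ] 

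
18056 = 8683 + 9373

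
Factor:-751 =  - 751^1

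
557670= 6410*87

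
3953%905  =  333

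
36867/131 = 36867/131=281.43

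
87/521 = 87/521  =  0.17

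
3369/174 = 19 + 21/58 = 19.36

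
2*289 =578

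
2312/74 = 1156/37 = 31.24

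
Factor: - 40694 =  - 2^1*20347^1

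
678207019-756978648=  - 78771629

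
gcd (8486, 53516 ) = 2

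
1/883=1/883 = 0.00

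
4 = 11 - 7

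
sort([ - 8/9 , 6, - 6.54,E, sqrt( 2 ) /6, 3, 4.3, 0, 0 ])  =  [ - 6.54, - 8/9, 0, 0, sqrt ( 2) /6,E, 3,4.3,6]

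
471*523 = 246333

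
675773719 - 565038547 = 110735172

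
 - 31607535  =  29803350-61410885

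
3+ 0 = 3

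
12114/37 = 327  +  15/37=327.41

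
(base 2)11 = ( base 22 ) 3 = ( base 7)3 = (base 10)3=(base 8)3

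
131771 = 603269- 471498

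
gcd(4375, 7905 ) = 5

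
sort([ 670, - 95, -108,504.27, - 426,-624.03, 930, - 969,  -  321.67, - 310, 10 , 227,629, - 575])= [ - 969,  -  624.03, - 575,  -  426, - 321.67,- 310, - 108, - 95, 10, 227, 504.27, 629, 670,930 ] 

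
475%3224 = 475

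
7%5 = 2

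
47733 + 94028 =141761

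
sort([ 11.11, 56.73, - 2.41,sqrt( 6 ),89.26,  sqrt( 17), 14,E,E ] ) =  [ - 2.41,  sqrt(6), E,E,sqrt( 17),11.11,14,56.73,89.26] 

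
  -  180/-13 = 13 + 11/13 = 13.85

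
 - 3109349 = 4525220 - 7634569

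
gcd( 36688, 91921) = 1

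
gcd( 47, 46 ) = 1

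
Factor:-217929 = -3^1*72643^1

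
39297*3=117891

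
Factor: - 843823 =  - 843823^1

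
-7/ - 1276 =7/1276 =0.01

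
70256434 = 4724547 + 65531887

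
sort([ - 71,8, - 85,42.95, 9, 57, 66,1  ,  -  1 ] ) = [ - 85,  -  71,-1, 1,  8,9,42.95,57, 66]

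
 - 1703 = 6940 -8643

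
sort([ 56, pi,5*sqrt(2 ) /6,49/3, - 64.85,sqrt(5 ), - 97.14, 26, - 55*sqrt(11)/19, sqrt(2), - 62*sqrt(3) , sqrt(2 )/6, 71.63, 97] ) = [ - 62 * sqrt( 3),- 97.14, - 64.85, - 55* sqrt( 11)/19, sqrt(2)/6, 5*sqrt( 2 ) /6,sqrt( 2 ),sqrt(5 ), pi,49/3, 26,56,71.63,97 ]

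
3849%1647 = 555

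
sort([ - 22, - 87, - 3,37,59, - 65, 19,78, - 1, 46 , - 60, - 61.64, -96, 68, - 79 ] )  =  [- 96, - 87,-79,-65, - 61.64,-60, - 22 ,-3, - 1,19,37, 46, 59,68,78]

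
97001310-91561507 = 5439803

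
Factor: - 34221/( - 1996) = 2^( - 2)*3^1*11^1*17^1*61^1*499^( - 1) 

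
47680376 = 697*68408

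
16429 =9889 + 6540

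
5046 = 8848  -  3802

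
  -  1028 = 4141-5169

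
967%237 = 19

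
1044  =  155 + 889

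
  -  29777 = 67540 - 97317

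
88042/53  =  1661 + 9/53 = 1661.17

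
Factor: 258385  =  5^1 * 31^1 * 1667^1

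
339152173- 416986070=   -  77833897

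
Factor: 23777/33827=13^1 * 31^1*59^1*33827^( - 1) 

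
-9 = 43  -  52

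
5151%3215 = 1936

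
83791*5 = 418955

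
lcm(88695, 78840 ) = 709560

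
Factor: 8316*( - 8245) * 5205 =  - 356883011100=-2^2*3^4*5^2 * 7^1 * 11^1*17^1*97^1*347^1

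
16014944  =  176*90994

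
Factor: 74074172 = 2^2*193^1*229^1 * 419^1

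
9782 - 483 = 9299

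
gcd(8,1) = 1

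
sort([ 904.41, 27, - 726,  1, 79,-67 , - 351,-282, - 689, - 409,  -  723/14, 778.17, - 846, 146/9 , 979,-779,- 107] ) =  [  -  846,  -  779, - 726 , -689,  -  409, - 351, - 282,  -  107, - 67, -723/14,1 , 146/9, 27,79, 778.17,904.41, 979]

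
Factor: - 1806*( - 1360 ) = 2^5*3^1*5^1*7^1*17^1*43^1= 2456160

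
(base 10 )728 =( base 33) M2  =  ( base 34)le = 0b1011011000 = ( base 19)206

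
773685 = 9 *85965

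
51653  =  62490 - 10837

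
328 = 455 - 127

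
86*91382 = 7858852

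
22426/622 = 36 + 17/311 = 36.05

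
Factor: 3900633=3^1 * 11^1*17^2*409^1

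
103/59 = 1 + 44/59=1.75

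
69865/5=13973 = 13973.00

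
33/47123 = 33/47123 = 0.00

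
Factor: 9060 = 2^2*3^1*5^1*151^1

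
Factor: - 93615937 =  - 761^1*123017^1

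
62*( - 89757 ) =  - 5564934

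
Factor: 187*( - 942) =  - 2^1* 3^1 * 11^1*17^1 * 157^1 =- 176154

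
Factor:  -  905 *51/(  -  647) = 3^1*5^1*17^1*181^1*647^( - 1 ) =46155/647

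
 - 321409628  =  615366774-936776402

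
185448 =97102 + 88346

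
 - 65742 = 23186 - 88928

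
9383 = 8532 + 851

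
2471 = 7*353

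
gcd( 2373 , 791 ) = 791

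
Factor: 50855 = 5^1*7^1 *1453^1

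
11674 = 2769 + 8905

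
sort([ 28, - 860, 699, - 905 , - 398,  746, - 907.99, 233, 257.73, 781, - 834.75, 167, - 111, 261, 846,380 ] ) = [ - 907.99 , - 905 , - 860, - 834.75, - 398,  -  111,  28,167, 233, 257.73, 261,380, 699, 746, 781, 846] 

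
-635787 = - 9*70643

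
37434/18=6239/3 = 2079.67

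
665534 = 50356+615178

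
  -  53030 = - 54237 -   -  1207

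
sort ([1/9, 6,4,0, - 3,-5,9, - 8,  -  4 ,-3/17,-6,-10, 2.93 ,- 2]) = [  -  10, - 8,-6,  -  5, - 4, - 3,-2, - 3/17, 0,1/9 , 2.93, 4,6, 9]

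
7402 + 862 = 8264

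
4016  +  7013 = 11029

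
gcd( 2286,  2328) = 6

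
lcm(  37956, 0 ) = 0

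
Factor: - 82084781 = -157^1*251^1*2083^1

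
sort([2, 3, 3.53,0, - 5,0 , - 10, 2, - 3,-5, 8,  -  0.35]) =[ - 10, -5, - 5,  -  3, - 0.35,  0, 0,  2, 2, 3,  3.53, 8]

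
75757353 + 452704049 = 528461402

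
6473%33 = 5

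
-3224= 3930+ - 7154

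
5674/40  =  2837/20 = 141.85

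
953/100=953/100 = 9.53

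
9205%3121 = 2963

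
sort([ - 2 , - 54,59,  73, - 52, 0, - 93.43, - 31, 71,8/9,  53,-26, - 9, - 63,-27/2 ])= [ - 93.43, - 63, - 54 ,  -  52, - 31, - 26, - 27/2, - 9, - 2,  0,8/9,53,59 , 71,73] 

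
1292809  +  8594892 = 9887701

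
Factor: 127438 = 2^1 * 63719^1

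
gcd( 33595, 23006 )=1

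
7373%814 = 47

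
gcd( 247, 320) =1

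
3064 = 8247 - 5183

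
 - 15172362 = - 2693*5634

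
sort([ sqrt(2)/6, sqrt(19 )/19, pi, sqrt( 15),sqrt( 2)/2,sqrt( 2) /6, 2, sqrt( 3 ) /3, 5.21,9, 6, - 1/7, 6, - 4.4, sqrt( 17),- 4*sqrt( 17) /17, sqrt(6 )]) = [ - 4.4, - 4*sqrt( 17)/17,  -  1/7, sqrt( 19 ) /19,  sqrt( 2)/6, sqrt(2 )/6,sqrt( 3) /3, sqrt( 2 ) /2,  2, sqrt( 6 ), pi, sqrt( 15), sqrt(17 ),5.21, 6,  6,9] 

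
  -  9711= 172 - 9883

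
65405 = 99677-34272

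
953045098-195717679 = 757327419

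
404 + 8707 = 9111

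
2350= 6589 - 4239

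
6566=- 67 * ( - 98 )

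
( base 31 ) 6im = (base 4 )1203022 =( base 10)6346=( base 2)1100011001010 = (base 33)5RA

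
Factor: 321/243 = 107/81 =3^( - 4)*107^1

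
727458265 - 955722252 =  -228263987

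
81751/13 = 81751/13 =6288.54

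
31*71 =2201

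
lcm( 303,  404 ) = 1212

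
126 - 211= - 85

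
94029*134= 12599886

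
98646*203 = 20025138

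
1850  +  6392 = 8242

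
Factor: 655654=2^1 * 327827^1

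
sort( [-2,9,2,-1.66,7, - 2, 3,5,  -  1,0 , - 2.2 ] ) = [-2.2 ,- 2, - 2, - 1.66, - 1, 0,2,3,5,7,9]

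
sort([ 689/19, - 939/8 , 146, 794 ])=[ - 939/8, 689/19,146,794 ]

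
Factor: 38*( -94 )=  - 2^2*19^1*47^1=- 3572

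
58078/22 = 29039/11 =2639.91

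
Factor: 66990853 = 1657^1*40429^1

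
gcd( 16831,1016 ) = 1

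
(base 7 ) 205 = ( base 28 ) 3j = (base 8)147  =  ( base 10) 103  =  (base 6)251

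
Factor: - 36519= - 3^1*7^1  *  37^1*47^1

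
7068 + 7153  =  14221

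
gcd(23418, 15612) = 7806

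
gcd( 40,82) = 2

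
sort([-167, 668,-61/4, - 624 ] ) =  [ - 624,-167, - 61/4 , 668]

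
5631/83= 5631/83=67.84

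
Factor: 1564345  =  5^1*23^1*61^1*223^1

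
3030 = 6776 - 3746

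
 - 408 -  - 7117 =6709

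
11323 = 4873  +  6450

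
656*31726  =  20812256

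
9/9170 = 9/9170 = 0.00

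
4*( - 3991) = -15964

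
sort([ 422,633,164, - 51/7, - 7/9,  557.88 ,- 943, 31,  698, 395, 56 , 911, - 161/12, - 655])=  [ - 943, - 655, - 161/12, - 51/7, - 7/9, 31 , 56,  164, 395, 422, 557.88, 633,698, 911]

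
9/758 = 9/758 = 0.01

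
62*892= 55304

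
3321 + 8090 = 11411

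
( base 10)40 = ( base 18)24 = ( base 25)1F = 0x28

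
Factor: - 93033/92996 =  - 2^ (-2)*3^2*67^( - 1)*347^ ( - 1)*10337^1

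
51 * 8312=423912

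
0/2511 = 0 = 0.00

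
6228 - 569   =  5659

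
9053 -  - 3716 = 12769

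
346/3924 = 173/1962  =  0.09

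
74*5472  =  404928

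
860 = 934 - 74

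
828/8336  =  207/2084=0.10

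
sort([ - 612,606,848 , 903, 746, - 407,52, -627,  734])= [ - 627, - 612, -407, 52,606,734,746,  848,903]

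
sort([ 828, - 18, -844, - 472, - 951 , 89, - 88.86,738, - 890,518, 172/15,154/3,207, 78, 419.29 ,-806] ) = [ - 951, - 890,- 844 , - 806, - 472, - 88.86, - 18,172/15,154/3,78,89,207, 419.29 , 518,738, 828 ] 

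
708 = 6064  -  5356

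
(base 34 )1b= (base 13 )36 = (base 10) 45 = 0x2D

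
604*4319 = 2608676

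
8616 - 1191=7425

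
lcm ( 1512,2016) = 6048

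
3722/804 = 4 + 253/402 = 4.63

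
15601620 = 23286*670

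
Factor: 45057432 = 2^3*3^1*7^1*268199^1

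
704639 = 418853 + 285786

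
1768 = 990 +778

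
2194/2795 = 2194/2795 = 0.78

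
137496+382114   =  519610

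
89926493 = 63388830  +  26537663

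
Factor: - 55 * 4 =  - 2^2*5^1*11^1=- 220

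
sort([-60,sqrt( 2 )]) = [-60, sqrt ( 2) ] 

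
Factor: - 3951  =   - 3^2* 439^1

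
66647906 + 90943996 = 157591902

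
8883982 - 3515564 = 5368418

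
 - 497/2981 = -1+2484/2981= -  0.17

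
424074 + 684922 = 1108996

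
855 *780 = 666900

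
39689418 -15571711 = 24117707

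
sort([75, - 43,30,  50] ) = [-43, 30, 50, 75 ] 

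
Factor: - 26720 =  - 2^5 * 5^1*167^1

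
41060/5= 8212 = 8212.00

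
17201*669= 11507469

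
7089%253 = 5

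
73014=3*24338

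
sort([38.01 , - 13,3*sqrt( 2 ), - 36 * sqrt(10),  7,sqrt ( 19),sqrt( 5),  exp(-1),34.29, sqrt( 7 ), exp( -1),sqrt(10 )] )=[-36*sqrt( 10), - 13,exp(-1 ), exp( - 1 )  ,  sqrt( 5 ),  sqrt( 7 ),sqrt( 10),3*sqrt(2 ), sqrt(19), 7,34.29,38.01 ]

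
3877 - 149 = 3728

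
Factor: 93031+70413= 163444=2^2*29^1*1409^1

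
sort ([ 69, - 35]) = [-35,69 ]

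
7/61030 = 7/61030 = 0.00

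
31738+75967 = 107705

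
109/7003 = 109/7003 = 0.02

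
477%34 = 1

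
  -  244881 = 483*(- 507)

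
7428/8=928 + 1/2=928.50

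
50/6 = 25/3 = 8.33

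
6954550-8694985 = -1740435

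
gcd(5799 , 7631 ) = 1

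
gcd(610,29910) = 10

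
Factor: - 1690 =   -  2^1*5^1 * 13^2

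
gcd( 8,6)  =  2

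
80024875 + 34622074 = 114646949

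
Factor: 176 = 2^4*11^1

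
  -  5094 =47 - 5141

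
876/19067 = 876/19067 = 0.05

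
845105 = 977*865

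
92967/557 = 92967/557 = 166.91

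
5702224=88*64798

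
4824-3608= 1216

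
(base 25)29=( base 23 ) 2d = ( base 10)59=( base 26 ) 27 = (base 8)73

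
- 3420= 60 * (- 57)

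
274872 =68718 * 4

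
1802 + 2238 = 4040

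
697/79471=697/79471 = 0.01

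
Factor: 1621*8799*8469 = 120794862951= 3^3*7^1*419^1*941^1*1621^1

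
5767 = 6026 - 259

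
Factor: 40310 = 2^1*5^1*29^1*139^1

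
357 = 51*7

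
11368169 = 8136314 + 3231855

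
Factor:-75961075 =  - 5^2* 379^1 * 8017^1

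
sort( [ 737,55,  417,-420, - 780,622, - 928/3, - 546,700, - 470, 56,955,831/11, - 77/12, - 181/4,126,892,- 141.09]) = [-780,  -  546, - 470, - 420,-928/3, - 141.09, - 181/4, - 77/12,55,56, 831/11, 126,417,622,  700,737, 892,955] 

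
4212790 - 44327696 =  -  40114906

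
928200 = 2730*340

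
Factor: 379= 379^1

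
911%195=131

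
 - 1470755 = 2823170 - 4293925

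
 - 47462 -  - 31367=-16095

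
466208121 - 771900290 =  - 305692169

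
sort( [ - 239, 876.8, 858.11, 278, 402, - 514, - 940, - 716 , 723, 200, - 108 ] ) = [ - 940, - 716, - 514, - 239, - 108,200, 278, 402, 723, 858.11, 876.8 ] 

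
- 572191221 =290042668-862233889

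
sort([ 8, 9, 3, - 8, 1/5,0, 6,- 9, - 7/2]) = [ - 9,-8, - 7/2, 0, 1/5,3,6, 8, 9 ] 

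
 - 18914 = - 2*9457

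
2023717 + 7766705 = 9790422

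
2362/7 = 2362/7 = 337.43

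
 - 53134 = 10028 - 63162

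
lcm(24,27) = 216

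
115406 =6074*19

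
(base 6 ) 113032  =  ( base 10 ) 9740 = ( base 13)4583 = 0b10011000001100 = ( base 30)aok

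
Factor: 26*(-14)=- 364  =  - 2^2 * 7^1*  13^1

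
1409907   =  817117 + 592790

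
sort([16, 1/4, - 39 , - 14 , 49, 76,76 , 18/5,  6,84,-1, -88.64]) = [ - 88.64, - 39,-14, - 1, 1/4,  18/5,6  ,  16, 49,76 , 76, 84 ]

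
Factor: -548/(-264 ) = 137/66 = 2^( - 1)* 3^(-1 )*11^( - 1 )*137^1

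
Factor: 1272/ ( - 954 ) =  - 4/3 =-2^2*3^ ( - 1)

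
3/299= 3/299 = 0.01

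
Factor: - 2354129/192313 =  - 11^( - 1 ) * 83^1*113^1*251^1*17483^( - 1 ) 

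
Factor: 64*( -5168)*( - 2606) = 861939712 = 2^11 * 17^1*19^1 * 1303^1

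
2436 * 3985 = 9707460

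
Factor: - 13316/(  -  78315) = 2^2* 3^(-1)*5^ ( - 1)*23^(-1)*227^( -1)*3329^1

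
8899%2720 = 739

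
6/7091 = 6/7091  =  0.00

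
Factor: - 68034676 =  - 2^2* 2243^1*7583^1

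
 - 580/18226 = - 1 + 8823/9113 =- 0.03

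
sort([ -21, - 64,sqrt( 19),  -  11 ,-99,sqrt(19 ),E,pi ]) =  [ - 99,-64, -21,- 11 , E, pi , sqrt ( 19 ), sqrt ( 19) ] 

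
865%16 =1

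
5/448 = 5/448 = 0.01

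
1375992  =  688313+687679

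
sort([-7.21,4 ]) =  [ - 7.21,4]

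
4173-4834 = -661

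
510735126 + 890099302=1400834428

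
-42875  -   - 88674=45799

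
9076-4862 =4214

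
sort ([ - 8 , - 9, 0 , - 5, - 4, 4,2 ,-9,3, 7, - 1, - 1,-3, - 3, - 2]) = [ - 9, - 9, - 8, - 5, - 4,-3,-3, - 2 , - 1,-1, 0, 2 , 3, 4, 7] 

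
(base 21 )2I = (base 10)60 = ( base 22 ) 2G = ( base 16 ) 3c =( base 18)36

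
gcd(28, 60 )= 4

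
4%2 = 0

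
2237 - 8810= - 6573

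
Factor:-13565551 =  -13565551^1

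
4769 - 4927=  -158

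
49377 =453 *109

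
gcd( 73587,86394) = 3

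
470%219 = 32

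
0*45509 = 0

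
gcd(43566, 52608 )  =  822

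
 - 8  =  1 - 9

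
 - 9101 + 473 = - 8628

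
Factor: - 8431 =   -  8431^1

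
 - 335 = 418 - 753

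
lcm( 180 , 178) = 16020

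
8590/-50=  - 172 + 1/5 = -171.80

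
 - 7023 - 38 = - 7061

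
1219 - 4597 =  - 3378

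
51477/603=85 + 74/201  =  85.37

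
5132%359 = 106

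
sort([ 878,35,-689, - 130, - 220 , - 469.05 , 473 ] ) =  [ - 689,-469.05, - 220,-130,35,473, 878]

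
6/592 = 3/296 = 0.01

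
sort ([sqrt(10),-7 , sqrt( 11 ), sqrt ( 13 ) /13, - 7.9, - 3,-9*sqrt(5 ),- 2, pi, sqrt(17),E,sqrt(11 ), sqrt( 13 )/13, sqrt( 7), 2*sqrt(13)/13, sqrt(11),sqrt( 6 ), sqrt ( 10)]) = [ - 9*sqrt (5),- 7.9,-7, - 3,  -  2, sqrt(13)/13,sqrt( 13)/13, 2*sqrt( 13)/13, sqrt(6 ), sqrt (7), E , pi,sqrt( 10),sqrt(10 ), sqrt ( 11 ), sqrt ( 11 ), sqrt(11), sqrt(17 )]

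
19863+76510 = 96373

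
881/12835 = 881/12835  =  0.07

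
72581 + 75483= 148064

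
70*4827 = 337890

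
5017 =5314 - 297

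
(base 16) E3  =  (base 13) 146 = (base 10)227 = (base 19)BI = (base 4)3203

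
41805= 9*4645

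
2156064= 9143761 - 6987697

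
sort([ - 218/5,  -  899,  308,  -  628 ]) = [  -  899,-628,  -  218/5,308] 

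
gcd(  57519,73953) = 8217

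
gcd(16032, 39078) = 1002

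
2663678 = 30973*86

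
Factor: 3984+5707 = 11^1 * 881^1 = 9691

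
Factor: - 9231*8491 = - 78380421 = -3^1*7^1*17^1*181^1*1213^1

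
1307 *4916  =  6425212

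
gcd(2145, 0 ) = 2145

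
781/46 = 16 + 45/46 = 16.98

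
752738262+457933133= 1210671395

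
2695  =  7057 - 4362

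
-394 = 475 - 869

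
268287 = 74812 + 193475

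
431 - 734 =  - 303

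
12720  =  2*6360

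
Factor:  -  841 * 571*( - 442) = 212253262 = 2^1*13^1*17^1*29^2* 571^1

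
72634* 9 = 653706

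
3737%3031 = 706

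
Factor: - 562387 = - 7^1*80341^1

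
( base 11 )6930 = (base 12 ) 5330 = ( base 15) 2a73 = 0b10001110010100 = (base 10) 9108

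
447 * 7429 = 3320763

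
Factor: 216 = 2^3*3^3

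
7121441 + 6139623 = 13261064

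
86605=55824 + 30781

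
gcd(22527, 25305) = 3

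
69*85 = 5865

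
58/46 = 1 + 6/23 = 1.26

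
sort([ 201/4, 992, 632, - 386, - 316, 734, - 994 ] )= [ - 994 , -386, - 316, 201/4, 632,734, 992]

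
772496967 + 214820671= 987317638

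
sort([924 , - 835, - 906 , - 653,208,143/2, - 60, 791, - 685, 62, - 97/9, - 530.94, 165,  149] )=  [ - 906, - 835,-685, - 653,- 530.94 , - 60,-97/9,  62,143/2 , 149,165, 208,  791, 924]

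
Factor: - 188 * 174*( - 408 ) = 13346496 = 2^6 * 3^2* 17^1*29^1*47^1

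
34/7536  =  17/3768 = 0.00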